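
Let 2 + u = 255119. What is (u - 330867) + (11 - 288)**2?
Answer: 979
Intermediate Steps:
u = 255117 (u = -2 + 255119 = 255117)
(u - 330867) + (11 - 288)**2 = (255117 - 330867) + (11 - 288)**2 = -75750 + (-277)**2 = -75750 + 76729 = 979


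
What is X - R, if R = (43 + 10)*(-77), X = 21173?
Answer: 25254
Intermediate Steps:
R = -4081 (R = 53*(-77) = -4081)
X - R = 21173 - 1*(-4081) = 21173 + 4081 = 25254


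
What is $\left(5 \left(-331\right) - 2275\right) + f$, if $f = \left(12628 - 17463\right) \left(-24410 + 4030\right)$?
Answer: $98533370$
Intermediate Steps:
$f = 98537300$ ($f = \left(-4835\right) \left(-20380\right) = 98537300$)
$\left(5 \left(-331\right) - 2275\right) + f = \left(5 \left(-331\right) - 2275\right) + 98537300 = \left(-1655 - 2275\right) + 98537300 = -3930 + 98537300 = 98533370$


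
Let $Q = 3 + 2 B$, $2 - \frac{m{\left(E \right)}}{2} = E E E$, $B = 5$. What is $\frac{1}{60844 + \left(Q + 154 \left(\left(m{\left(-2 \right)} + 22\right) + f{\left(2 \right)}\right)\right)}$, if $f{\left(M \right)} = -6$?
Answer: $\frac{1}{66401} \approx 1.506 \cdot 10^{-5}$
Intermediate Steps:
$m{\left(E \right)} = 4 - 2 E^{3}$ ($m{\left(E \right)} = 4 - 2 E E E = 4 - 2 E^{2} E = 4 - 2 E^{3}$)
$Q = 13$ ($Q = 3 + 2 \cdot 5 = 3 + 10 = 13$)
$\frac{1}{60844 + \left(Q + 154 \left(\left(m{\left(-2 \right)} + 22\right) + f{\left(2 \right)}\right)\right)} = \frac{1}{60844 + \left(13 + 154 \left(\left(\left(4 - 2 \left(-2\right)^{3}\right) + 22\right) - 6\right)\right)} = \frac{1}{60844 + \left(13 + 154 \left(\left(\left(4 - -16\right) + 22\right) - 6\right)\right)} = \frac{1}{60844 + \left(13 + 154 \left(\left(\left(4 + 16\right) + 22\right) - 6\right)\right)} = \frac{1}{60844 + \left(13 + 154 \left(\left(20 + 22\right) - 6\right)\right)} = \frac{1}{60844 + \left(13 + 154 \left(42 - 6\right)\right)} = \frac{1}{60844 + \left(13 + 154 \cdot 36\right)} = \frac{1}{60844 + \left(13 + 5544\right)} = \frac{1}{60844 + 5557} = \frac{1}{66401}$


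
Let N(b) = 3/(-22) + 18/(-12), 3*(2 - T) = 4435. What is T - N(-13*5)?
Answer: -48665/33 ≈ -1474.7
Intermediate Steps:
T = -4429/3 (T = 2 - 1/3*4435 = 2 - 4435/3 = -4429/3 ≈ -1476.3)
N(b) = -18/11 (N(b) = 3*(-1/22) + 18*(-1/12) = -3/22 - 3/2 = -18/11)
T - N(-13*5) = -4429/3 - 1*(-18/11) = -4429/3 + 18/11 = -48665/33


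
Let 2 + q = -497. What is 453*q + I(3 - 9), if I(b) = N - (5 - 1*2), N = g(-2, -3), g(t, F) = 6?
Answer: -226044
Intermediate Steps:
q = -499 (q = -2 - 497 = -499)
N = 6
I(b) = 3 (I(b) = 6 - (5 - 1*2) = 6 - (5 - 2) = 6 - 1*3 = 6 - 3 = 3)
453*q + I(3 - 9) = 453*(-499) + 3 = -226047 + 3 = -226044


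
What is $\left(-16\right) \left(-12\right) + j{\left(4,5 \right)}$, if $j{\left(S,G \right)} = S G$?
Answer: $212$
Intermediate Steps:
$j{\left(S,G \right)} = G S$
$\left(-16\right) \left(-12\right) + j{\left(4,5 \right)} = \left(-16\right) \left(-12\right) + 5 \cdot 4 = 192 + 20 = 212$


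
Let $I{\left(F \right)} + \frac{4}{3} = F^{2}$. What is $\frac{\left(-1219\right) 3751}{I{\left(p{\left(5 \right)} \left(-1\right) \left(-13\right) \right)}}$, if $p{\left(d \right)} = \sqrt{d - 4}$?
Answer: $- \frac{13717407}{503} \approx -27271.0$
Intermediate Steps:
$p{\left(d \right)} = \sqrt{-4 + d}$
$I{\left(F \right)} = - \frac{4}{3} + F^{2}$
$\frac{\left(-1219\right) 3751}{I{\left(p{\left(5 \right)} \left(-1\right) \left(-13\right) \right)}} = \frac{\left(-1219\right) 3751}{- \frac{4}{3} + \left(\sqrt{-4 + 5} \left(-1\right) \left(-13\right)\right)^{2}} = - \frac{4572469}{- \frac{4}{3} + \left(\sqrt{1} \left(-1\right) \left(-13\right)\right)^{2}} = - \frac{4572469}{- \frac{4}{3} + \left(1 \left(-1\right) \left(-13\right)\right)^{2}} = - \frac{4572469}{- \frac{4}{3} + \left(\left(-1\right) \left(-13\right)\right)^{2}} = - \frac{4572469}{- \frac{4}{3} + 13^{2}} = - \frac{4572469}{- \frac{4}{3} + 169} = - \frac{4572469}{\frac{503}{3}} = \left(-4572469\right) \frac{3}{503} = - \frac{13717407}{503}$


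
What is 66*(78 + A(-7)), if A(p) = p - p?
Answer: 5148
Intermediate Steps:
A(p) = 0
66*(78 + A(-7)) = 66*(78 + 0) = 66*78 = 5148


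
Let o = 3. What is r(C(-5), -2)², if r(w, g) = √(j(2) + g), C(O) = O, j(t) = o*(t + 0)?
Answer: 4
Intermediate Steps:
j(t) = 3*t (j(t) = 3*(t + 0) = 3*t)
r(w, g) = √(6 + g) (r(w, g) = √(3*2 + g) = √(6 + g))
r(C(-5), -2)² = (√(6 - 2))² = (√4)² = 2² = 4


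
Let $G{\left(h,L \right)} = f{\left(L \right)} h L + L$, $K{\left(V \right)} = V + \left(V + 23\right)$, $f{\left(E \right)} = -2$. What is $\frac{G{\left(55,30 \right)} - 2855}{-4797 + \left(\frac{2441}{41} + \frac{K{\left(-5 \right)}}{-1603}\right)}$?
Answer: $\frac{402553375}{311360841} \approx 1.2929$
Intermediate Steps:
$K{\left(V \right)} = 23 + 2 V$ ($K{\left(V \right)} = V + \left(23 + V\right) = 23 + 2 V$)
$G{\left(h,L \right)} = L - 2 L h$ ($G{\left(h,L \right)} = - 2 h L + L = - 2 L h + L = L - 2 L h$)
$\frac{G{\left(55,30 \right)} - 2855}{-4797 + \left(\frac{2441}{41} + \frac{K{\left(-5 \right)}}{-1603}\right)} = \frac{30 \left(1 - 110\right) - 2855}{-4797 + \left(\frac{2441}{41} + \frac{23 + 2 \left(-5\right)}{-1603}\right)} = \frac{30 \left(1 - 110\right) - 2855}{-4797 + \left(2441 \cdot \frac{1}{41} + \left(23 - 10\right) \left(- \frac{1}{1603}\right)\right)} = \frac{30 \left(-109\right) - 2855}{-4797 + \left(\frac{2441}{41} + 13 \left(- \frac{1}{1603}\right)\right)} = \frac{-3270 - 2855}{-4797 + \left(\frac{2441}{41} - \frac{13}{1603}\right)} = - \frac{6125}{-4797 + \frac{3912390}{65723}} = - \frac{6125}{- \frac{311360841}{65723}} = \left(-6125\right) \left(- \frac{65723}{311360841}\right) = \frac{402553375}{311360841}$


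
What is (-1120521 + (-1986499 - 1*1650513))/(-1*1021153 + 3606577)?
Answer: -4757533/2585424 ≈ -1.8401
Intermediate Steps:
(-1120521 + (-1986499 - 1*1650513))/(-1*1021153 + 3606577) = (-1120521 + (-1986499 - 1650513))/(-1021153 + 3606577) = (-1120521 - 3637012)/2585424 = -4757533*1/2585424 = -4757533/2585424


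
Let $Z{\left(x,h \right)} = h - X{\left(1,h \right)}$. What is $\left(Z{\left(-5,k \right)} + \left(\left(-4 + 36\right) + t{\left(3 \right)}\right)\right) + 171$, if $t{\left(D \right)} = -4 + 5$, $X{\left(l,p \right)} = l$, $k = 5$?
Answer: $208$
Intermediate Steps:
$Z{\left(x,h \right)} = -1 + h$ ($Z{\left(x,h \right)} = h - 1 = -1 + h$)
$t{\left(D \right)} = 1$
$\left(Z{\left(-5,k \right)} + \left(\left(-4 + 36\right) + t{\left(3 \right)}\right)\right) + 171 = \left(\left(-1 + 5\right) + \left(\left(-4 + 36\right) + 1\right)\right) + 171 = \left(4 + \left(32 + 1\right)\right) + 171 = \left(4 + 33\right) + 171 = 37 + 171 = 208$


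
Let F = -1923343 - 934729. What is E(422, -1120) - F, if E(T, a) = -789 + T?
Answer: 2857705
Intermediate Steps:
F = -2858072
E(422, -1120) - F = (-789 + 422) - 1*(-2858072) = -367 + 2858072 = 2857705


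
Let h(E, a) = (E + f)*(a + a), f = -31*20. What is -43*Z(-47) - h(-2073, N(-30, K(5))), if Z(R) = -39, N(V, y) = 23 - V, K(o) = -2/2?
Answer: 287135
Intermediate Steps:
K(o) = -1 (K(o) = -2*½ = -1)
f = -620
h(E, a) = 2*a*(-620 + E) (h(E, a) = (E - 620)*(a + a) = (-620 + E)*(2*a) = 2*a*(-620 + E))
-43*Z(-47) - h(-2073, N(-30, K(5))) = -43*(-39) - 2*(23 - 1*(-30))*(-620 - 2073) = 1677 - 2*(23 + 30)*(-2693) = 1677 - 2*53*(-2693) = 1677 - 1*(-285458) = 1677 + 285458 = 287135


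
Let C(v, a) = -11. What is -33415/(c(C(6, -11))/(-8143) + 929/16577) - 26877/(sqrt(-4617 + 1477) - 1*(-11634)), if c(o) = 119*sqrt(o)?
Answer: (-3086836724715237 - 530655795890*I*sqrt(785) + 3118780203*I*sqrt(11))/(2*(5817 + I*sqrt(785))*(444991 - 116039*I*sqrt(11))) ≈ -3.4111e+5 - 2.9501e+5*I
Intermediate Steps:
-33415/(c(C(6, -11))/(-8143) + 929/16577) - 26877/(sqrt(-4617 + 1477) - 1*(-11634)) = -33415/((119*sqrt(-11))/(-8143) + 929/16577) - 26877/(sqrt(-4617 + 1477) - 1*(-11634)) = -33415/((119*(I*sqrt(11)))*(-1/8143) + 929*(1/16577)) - 26877/(sqrt(-3140) + 11634) = -33415/((119*I*sqrt(11))*(-1/8143) + 929/16577) - 26877/(2*I*sqrt(785) + 11634) = -33415/(-7*I*sqrt(11)/479 + 929/16577) - 26877/(11634 + 2*I*sqrt(785)) = -33415/(929/16577 - 7*I*sqrt(11)/479) - 26877/(11634 + 2*I*sqrt(785))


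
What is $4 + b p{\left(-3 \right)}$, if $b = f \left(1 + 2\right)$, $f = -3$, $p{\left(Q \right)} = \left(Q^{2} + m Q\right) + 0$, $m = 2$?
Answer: $-23$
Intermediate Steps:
$p{\left(Q \right)} = Q^{2} + 2 Q$ ($p{\left(Q \right)} = \left(Q^{2} + 2 Q\right) + 0 = Q^{2} + 2 Q$)
$b = -9$ ($b = - 3 \left(1 + 2\right) = \left(-3\right) 3 = -9$)
$4 + b p{\left(-3 \right)} = 4 - 9 \left(- 3 \left(2 - 3\right)\right) = 4 - 9 \left(\left(-3\right) \left(-1\right)\right) = 4 - 27 = -23$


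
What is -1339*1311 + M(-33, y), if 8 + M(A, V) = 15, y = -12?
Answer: -1755422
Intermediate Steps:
M(A, V) = 7 (M(A, V) = -8 + 15 = 7)
-1339*1311 + M(-33, y) = -1339*1311 + 7 = -1755429 + 7 = -1755422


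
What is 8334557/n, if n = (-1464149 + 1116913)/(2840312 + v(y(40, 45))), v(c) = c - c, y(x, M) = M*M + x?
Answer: -125918841818/1847 ≈ -6.8175e+7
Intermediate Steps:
y(x, M) = x + M² (y(x, M) = M² + x = x + M²)
v(c) = 0
n = -86809/710078 (n = (-1464149 + 1116913)/(2840312 + 0) = -347236/2840312 = -347236*1/2840312 = -86809/710078 ≈ -0.12225)
8334557/n = 8334557/(-86809/710078) = 8334557*(-710078/86809) = -125918841818/1847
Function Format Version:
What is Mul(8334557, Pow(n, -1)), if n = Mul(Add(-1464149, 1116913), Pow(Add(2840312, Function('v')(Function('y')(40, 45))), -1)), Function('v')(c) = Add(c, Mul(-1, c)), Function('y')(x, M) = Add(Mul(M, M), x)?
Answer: Rational(-125918841818, 1847) ≈ -6.8175e+7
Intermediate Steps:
Function('y')(x, M) = Add(x, Pow(M, 2)) (Function('y')(x, M) = Add(Pow(M, 2), x) = Add(x, Pow(M, 2)))
Function('v')(c) = 0
n = Rational(-86809, 710078) (n = Mul(Add(-1464149, 1116913), Pow(Add(2840312, 0), -1)) = Mul(-347236, Pow(2840312, -1)) = Mul(-347236, Rational(1, 2840312)) = Rational(-86809, 710078) ≈ -0.12225)
Mul(8334557, Pow(n, -1)) = Mul(8334557, Pow(Rational(-86809, 710078), -1)) = Mul(8334557, Rational(-710078, 86809)) = Rational(-125918841818, 1847)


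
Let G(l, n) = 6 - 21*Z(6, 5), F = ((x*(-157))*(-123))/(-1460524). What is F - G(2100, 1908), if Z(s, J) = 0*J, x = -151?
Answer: -5847183/1460524 ≈ -4.0035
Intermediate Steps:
Z(s, J) = 0
F = 2915961/1460524 (F = (-151*(-157)*(-123))/(-1460524) = (23707*(-123))*(-1/1460524) = -2915961*(-1/1460524) = 2915961/1460524 ≈ 1.9965)
G(l, n) = 6 (G(l, n) = 6 - 21*0 = 6 + 0 = 6)
F - G(2100, 1908) = 2915961/1460524 - 1*6 = 2915961/1460524 - 6 = -5847183/1460524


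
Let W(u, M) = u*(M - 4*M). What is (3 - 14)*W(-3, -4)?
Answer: 396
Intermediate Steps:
W(u, M) = -3*M*u (W(u, M) = u*(-3*M) = -3*M*u)
(3 - 14)*W(-3, -4) = (3 - 14)*(-3*(-4)*(-3)) = -11*(-36) = 396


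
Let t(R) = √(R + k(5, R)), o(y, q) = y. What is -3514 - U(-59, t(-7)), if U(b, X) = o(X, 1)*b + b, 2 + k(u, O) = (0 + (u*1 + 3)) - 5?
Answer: -3455 + 59*I*√6 ≈ -3455.0 + 144.52*I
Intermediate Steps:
k(u, O) = -4 + u (k(u, O) = -2 + ((0 + (u*1 + 3)) - 5) = -2 + ((0 + (u + 3)) - 5) = -2 + ((0 + (3 + u)) - 5) = -2 + ((3 + u) - 5) = -2 + (-2 + u) = -4 + u)
t(R) = √(1 + R) (t(R) = √(R + (-4 + 5)) = √(R + 1) = √(1 + R))
U(b, X) = b + X*b (U(b, X) = X*b + b = b + X*b)
-3514 - U(-59, t(-7)) = -3514 - (-59)*(1 + √(1 - 7)) = -3514 - (-59)*(1 + √(-6)) = -3514 - (-59)*(1 + I*√6) = -3514 - (-59 - 59*I*√6) = -3514 + (59 + 59*I*√6) = -3455 + 59*I*√6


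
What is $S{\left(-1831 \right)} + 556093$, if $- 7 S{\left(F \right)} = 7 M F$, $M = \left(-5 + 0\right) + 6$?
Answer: $557924$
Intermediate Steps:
$M = 1$ ($M = -5 + 6 = 1$)
$S{\left(F \right)} = - F$ ($S{\left(F \right)} = - \frac{7 \cdot 1 F}{7} = - \frac{7 F}{7} = - F$)
$S{\left(-1831 \right)} + 556093 = \left(-1\right) \left(-1831\right) + 556093 = 1831 + 556093 = 557924$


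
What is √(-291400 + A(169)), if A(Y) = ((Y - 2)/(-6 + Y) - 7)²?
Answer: 2*I*√1935314481/163 ≈ 539.78*I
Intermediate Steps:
A(Y) = (-7 + (-2 + Y)/(-6 + Y))² (A(Y) = ((-2 + Y)/(-6 + Y) - 7)² = (-7 + (-2 + Y)/(-6 + Y))²)
√(-291400 + A(169)) = √(-291400 + 4*(-20 + 3*169)²/(-6 + 169)²) = √(-291400 + 4*(-20 + 507)²/163²) = √(-291400 + 4*487²*(1/26569)) = √(-291400 + 4*237169*(1/26569)) = √(-291400 + 948676/26569) = √(-7741257924/26569) = 2*I*√1935314481/163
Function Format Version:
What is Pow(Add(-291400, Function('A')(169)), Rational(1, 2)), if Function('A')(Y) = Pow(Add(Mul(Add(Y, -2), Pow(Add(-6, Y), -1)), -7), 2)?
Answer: Mul(Rational(2, 163), I, Pow(1935314481, Rational(1, 2))) ≈ Mul(539.78, I)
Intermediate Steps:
Function('A')(Y) = Pow(Add(-7, Mul(Pow(Add(-6, Y), -1), Add(-2, Y))), 2) (Function('A')(Y) = Pow(Add(Mul(Add(-2, Y), Pow(Add(-6, Y), -1)), -7), 2) = Pow(Add(Mul(Pow(Add(-6, Y), -1), Add(-2, Y)), -7), 2) = Pow(Add(-7, Mul(Pow(Add(-6, Y), -1), Add(-2, Y))), 2))
Pow(Add(-291400, Function('A')(169)), Rational(1, 2)) = Pow(Add(-291400, Mul(4, Pow(Add(-20, Mul(3, 169)), 2), Pow(Add(-6, 169), -2))), Rational(1, 2)) = Pow(Add(-291400, Mul(4, Pow(Add(-20, 507), 2), Pow(163, -2))), Rational(1, 2)) = Pow(Add(-291400, Mul(4, Pow(487, 2), Rational(1, 26569))), Rational(1, 2)) = Pow(Add(-291400, Mul(4, 237169, Rational(1, 26569))), Rational(1, 2)) = Pow(Add(-291400, Rational(948676, 26569)), Rational(1, 2)) = Pow(Rational(-7741257924, 26569), Rational(1, 2)) = Mul(Rational(2, 163), I, Pow(1935314481, Rational(1, 2)))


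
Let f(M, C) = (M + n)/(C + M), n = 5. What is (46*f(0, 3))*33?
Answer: 2530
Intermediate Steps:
f(M, C) = (5 + M)/(C + M) (f(M, C) = (M + 5)/(C + M) = (5 + M)/(C + M))
(46*f(0, 3))*33 = (46*((5 + 0)/(3 + 0)))*33 = (46*(5/3))*33 = (230/3)*33 = 2530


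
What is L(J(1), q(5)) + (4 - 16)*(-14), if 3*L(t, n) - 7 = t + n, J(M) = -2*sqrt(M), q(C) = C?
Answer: 514/3 ≈ 171.33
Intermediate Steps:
L(t, n) = 7/3 + n/3 + t/3 (L(t, n) = 7/3 + (t + n)/3 = 7/3 + (n + t)/3 = 7/3 + (n/3 + t/3) = 7/3 + n/3 + t/3)
L(J(1), q(5)) + (4 - 16)*(-14) = (7/3 + (1/3)*5 + (-2*sqrt(1))/3) + (4 - 16)*(-14) = (7/3 + 5/3 + (-2*1)/3) - 12*(-14) = (7/3 + 5/3 + (1/3)*(-2)) + 168 = (7/3 + 5/3 - 2/3) + 168 = 10/3 + 168 = 514/3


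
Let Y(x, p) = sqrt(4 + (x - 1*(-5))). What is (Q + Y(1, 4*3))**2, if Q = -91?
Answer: (91 - sqrt(10))**2 ≈ 7715.5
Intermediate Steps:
Y(x, p) = sqrt(9 + x) (Y(x, p) = sqrt(4 + (x + 5)) = sqrt(4 + (5 + x)) = sqrt(9 + x))
(Q + Y(1, 4*3))**2 = (-91 + sqrt(9 + 1))**2 = (-91 + sqrt(10))**2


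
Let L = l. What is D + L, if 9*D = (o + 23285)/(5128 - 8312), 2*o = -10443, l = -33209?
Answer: -1903310335/57312 ≈ -33210.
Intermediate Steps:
o = -10443/2 (o = (½)*(-10443) = -10443/2 ≈ -5221.5)
L = -33209
D = -36127/57312 (D = ((-10443/2 + 23285)/(5128 - 8312))/9 = ((36127/2)/(-3184))/9 = ((36127/2)*(-1/3184))/9 = (⅑)*(-36127/6368) = -36127/57312 ≈ -0.63036)
D + L = -36127/57312 - 33209 = -1903310335/57312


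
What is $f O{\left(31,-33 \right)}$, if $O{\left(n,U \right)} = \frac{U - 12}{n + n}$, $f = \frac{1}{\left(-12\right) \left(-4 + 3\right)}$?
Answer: $- \frac{15}{248} \approx -0.060484$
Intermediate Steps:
$f = \frac{1}{12}$ ($f = \frac{1}{\left(-12\right) \left(-1\right)} = \frac{1}{12} \approx 0.083333$)
$O{\left(n,U \right)} = \frac{-12 + U}{2 n}$
$f O{\left(31,-33 \right)} = \frac{\frac{1}{2} \cdot \frac{1}{31} \left(-12 - 33\right)}{12} = \frac{\frac{1}{2} \cdot \frac{1}{31} \left(-45\right)}{12} = \frac{1}{12} \left(- \frac{45}{62}\right) = - \frac{15}{248}$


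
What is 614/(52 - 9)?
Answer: 614/43 ≈ 14.279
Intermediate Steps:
614/(52 - 9) = 614/43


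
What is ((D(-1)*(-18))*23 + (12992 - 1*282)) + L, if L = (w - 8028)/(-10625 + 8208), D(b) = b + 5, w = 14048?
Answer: 26711498/2417 ≈ 11052.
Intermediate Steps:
D(b) = 5 + b
L = -6020/2417 (L = (14048 - 8028)/(-10625 + 8208) = 6020/(-2417) = 6020*(-1/2417) = -6020/2417 ≈ -2.4907)
((D(-1)*(-18))*23 + (12992 - 1*282)) + L = (((5 - 1)*(-18))*23 + (12992 - 1*282)) - 6020/2417 = ((4*(-18))*23 + (12992 - 282)) - 6020/2417 = (-72*23 + 12710) - 6020/2417 = (-1656 + 12710) - 6020/2417 = 11054 - 6020/2417 = 26711498/2417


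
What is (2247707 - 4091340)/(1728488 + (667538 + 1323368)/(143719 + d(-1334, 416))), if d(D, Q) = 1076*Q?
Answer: -1090204720055/1022117442386 ≈ -1.0666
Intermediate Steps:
(2247707 - 4091340)/(1728488 + (667538 + 1323368)/(143719 + d(-1334, 416))) = (2247707 - 4091340)/(1728488 + (667538 + 1323368)/(143719 + 1076*416)) = -1843633/(1728488 + 1990906/(143719 + 447616)) = -1843633/(1728488 + 1990906/591335) = -1843633/1022117442386/591335 = -1843633*591335/1022117442386 = -1090204720055/1022117442386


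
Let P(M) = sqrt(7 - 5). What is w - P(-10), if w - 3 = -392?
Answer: -389 - sqrt(2) ≈ -390.41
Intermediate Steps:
w = -389 (w = 3 - 392 = -389)
P(M) = sqrt(2)
w - P(-10) = -389 - sqrt(2)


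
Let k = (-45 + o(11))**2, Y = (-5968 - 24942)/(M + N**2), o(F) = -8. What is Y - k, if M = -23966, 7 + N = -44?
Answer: -11996675/4273 ≈ -2807.6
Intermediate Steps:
N = -51 (N = -7 - 44 = -51)
Y = 6182/4273 (Y = (-5968 - 24942)/(-23966 + (-51)**2) = -30910/(-23966 + 2601) = -30910/(-21365) = -30910*(-1/21365) = 6182/4273 ≈ 1.4468)
k = 2809 (k = (-45 - 8)**2 = (-53)**2 = 2809)
Y - k = 6182/4273 - 1*2809 = 6182/4273 - 2809 = -11996675/4273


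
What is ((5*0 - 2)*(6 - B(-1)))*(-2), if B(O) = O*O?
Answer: 20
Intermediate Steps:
B(O) = O²
((5*0 - 2)*(6 - B(-1)))*(-2) = ((5*0 - 2)*(6 - 1*(-1)²))*(-2) = ((0 - 2)*(6 - 1*1))*(-2) = -2*(6 - 1)*(-2) = -2*5*(-2) = -10*(-2) = 20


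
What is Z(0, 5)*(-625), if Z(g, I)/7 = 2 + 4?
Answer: -26250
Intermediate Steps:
Z(g, I) = 42 (Z(g, I) = 7*(2 + 4) = 7*6 = 42)
Z(0, 5)*(-625) = 42*(-625) = -26250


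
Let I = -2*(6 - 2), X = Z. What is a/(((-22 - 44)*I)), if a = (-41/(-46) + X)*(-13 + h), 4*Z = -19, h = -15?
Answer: 2485/12144 ≈ 0.20463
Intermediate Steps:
Z = -19/4 (Z = (1/4)*(-19) = -19/4 ≈ -4.7500)
X = -19/4 ≈ -4.7500
I = -8 (I = -2*4 = -8)
a = 2485/23 (a = (-41/(-46) - 19/4)*(-13 - 15) = (-41*(-1/46) - 19/4)*(-28) = (41/46 - 19/4)*(-28) = -355/92*(-28) = 2485/23 ≈ 108.04)
a/(((-22 - 44)*I)) = 2485/(23*(((-22 - 44)*(-8)))) = 2485/(23*((-66*(-8)))) = (2485/23)/528 = (2485/23)*(1/528) = 2485/12144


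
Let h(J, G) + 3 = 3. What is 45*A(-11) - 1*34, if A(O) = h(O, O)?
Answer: -34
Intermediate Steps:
h(J, G) = 0 (h(J, G) = -3 + 3 = 0)
A(O) = 0
45*A(-11) - 1*34 = 45*0 - 1*34 = 0 - 34 = -34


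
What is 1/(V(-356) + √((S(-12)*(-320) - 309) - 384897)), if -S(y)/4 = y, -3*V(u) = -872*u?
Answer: -465648/48185815859 - 9*I*√400566/96371631718 ≈ -9.6636e-6 - 5.9106e-8*I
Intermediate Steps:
V(u) = 872*u/3 (V(u) = -(-872)*u/3 = 872*u/3)
S(y) = -4*y
1/(V(-356) + √((S(-12)*(-320) - 309) - 384897)) = 1/((872/3)*(-356) + √((-4*(-12)*(-320) - 309) - 384897)) = 1/(-310432/3 + √((48*(-320) - 309) - 384897)) = 1/(-310432/3 + √((-15360 - 309) - 384897)) = 1/(-310432/3 + √(-15669 - 384897)) = 1/(-310432/3 + √(-400566)) = 1/(-310432/3 + I*√400566)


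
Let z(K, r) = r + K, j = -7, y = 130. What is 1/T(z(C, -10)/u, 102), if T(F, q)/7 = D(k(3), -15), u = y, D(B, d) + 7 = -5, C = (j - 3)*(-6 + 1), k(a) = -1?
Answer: -1/84 ≈ -0.011905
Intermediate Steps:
C = 50 (C = (-7 - 3)*(-6 + 1) = -10*(-5) = 50)
D(B, d) = -12 (D(B, d) = -7 - 5 = -12)
z(K, r) = K + r
u = 130
T(F, q) = -84 (T(F, q) = 7*(-12) = -84)
1/T(z(C, -10)/u, 102) = 1/(-84) = -1/84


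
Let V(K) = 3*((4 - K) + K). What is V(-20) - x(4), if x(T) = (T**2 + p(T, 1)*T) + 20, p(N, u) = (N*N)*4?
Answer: -280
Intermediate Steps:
p(N, u) = 4*N**2 (p(N, u) = N**2*4 = 4*N**2)
x(T) = 20 + T**2 + 4*T**3 (x(T) = (T**2 + (4*T**2)*T) + 20 = (T**2 + 4*T**3) + 20 = 20 + T**2 + 4*T**3)
V(K) = 12 (V(K) = 3*4 = 12)
V(-20) - x(4) = 12 - (20 + 4**2 + 4*4**3) = 12 - (20 + 16 + 4*64) = 12 - (20 + 16 + 256) = 12 - 1*292 = 12 - 292 = -280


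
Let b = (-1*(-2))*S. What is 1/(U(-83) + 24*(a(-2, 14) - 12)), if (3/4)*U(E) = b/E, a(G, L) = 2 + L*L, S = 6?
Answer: 83/370496 ≈ 0.00022402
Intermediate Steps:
b = 12 (b = -1*(-2)*6 = 2*6 = 12)
a(G, L) = 2 + L**2
U(E) = 16/E (U(E) = 4*(12/E)/3 = 16/E)
1/(U(-83) + 24*(a(-2, 14) - 12)) = 1/(16/(-83) + 24*((2 + 14**2) - 12)) = 1/(16*(-1/83) + 24*((2 + 196) - 12)) = 1/(-16/83 + 24*(198 - 12)) = 1/(-16/83 + 24*186) = 1/(-16/83 + 4464) = 1/(370496/83) = 83/370496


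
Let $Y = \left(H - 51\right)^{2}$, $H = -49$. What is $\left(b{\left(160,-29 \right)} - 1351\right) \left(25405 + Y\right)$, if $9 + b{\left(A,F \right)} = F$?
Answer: $-49177545$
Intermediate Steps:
$b{\left(A,F \right)} = -9 + F$
$Y = 10000$ ($Y = \left(-49 - 51\right)^{2} = \left(-100\right)^{2} = 10000$)
$\left(b{\left(160,-29 \right)} - 1351\right) \left(25405 + Y\right) = \left(\left(-9 - 29\right) - 1351\right) \left(25405 + 10000\right) = \left(-38 - 1351\right) 35405 = \left(-1389\right) 35405 = -49177545$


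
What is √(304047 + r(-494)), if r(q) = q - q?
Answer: 3*√33783 ≈ 551.40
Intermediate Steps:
r(q) = 0
√(304047 + r(-494)) = √(304047 + 0) = √304047 = 3*√33783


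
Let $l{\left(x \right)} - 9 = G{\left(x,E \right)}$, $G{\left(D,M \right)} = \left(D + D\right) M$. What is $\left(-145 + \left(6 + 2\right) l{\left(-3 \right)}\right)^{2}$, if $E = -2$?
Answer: $529$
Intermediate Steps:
$G{\left(D,M \right)} = 2 D M$
$l{\left(x \right)} = 9 - 4 x$ ($l{\left(x \right)} = 9 + 2 x \left(-2\right) = 9 - 4 x$)
$\left(-145 + \left(6 + 2\right) l{\left(-3 \right)}\right)^{2} = \left(-145 + \left(6 + 2\right) \left(9 - -12\right)\right)^{2} = \left(-145 + 8 \left(9 + 12\right)\right)^{2} = \left(-145 + 8 \cdot 21\right)^{2} = \left(-145 + 168\right)^{2} = 23^{2} = 529$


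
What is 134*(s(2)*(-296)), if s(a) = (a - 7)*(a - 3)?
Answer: -198320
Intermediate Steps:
s(a) = (-7 + a)*(-3 + a)
134*(s(2)*(-296)) = 134*((21 + 2**2 - 10*2)*(-296)) = 134*((21 + 4 - 20)*(-296)) = 134*(5*(-296)) = 134*(-1480) = -198320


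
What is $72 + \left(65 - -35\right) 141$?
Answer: $14172$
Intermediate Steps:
$72 + \left(65 - -35\right) 141 = 72 + \left(65 + 35\right) 141 = 72 + 100 \cdot 141 = 72 + 14100 = 14172$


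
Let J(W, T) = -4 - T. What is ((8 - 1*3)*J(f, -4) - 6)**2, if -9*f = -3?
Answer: 36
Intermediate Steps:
f = 1/3 (f = -1/9*(-3) = 1/3 ≈ 0.33333)
((8 - 1*3)*J(f, -4) - 6)**2 = ((8 - 1*3)*(-4 - 1*(-4)) - 6)**2 = ((8 - 3)*(-4 + 4) - 6)**2 = (5*0 - 6)**2 = (0 - 6)**2 = (-6)**2 = 36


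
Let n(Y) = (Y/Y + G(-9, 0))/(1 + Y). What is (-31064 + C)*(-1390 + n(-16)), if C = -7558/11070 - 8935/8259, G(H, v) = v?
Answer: 9870354977181082/228567825 ≈ 4.3183e+7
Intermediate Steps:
C = -26888662/15237855 (C = -7558*1/11070 - 8935*1/8259 = -3779/5535 - 8935/8259 = -26888662/15237855 ≈ -1.7646)
n(Y) = 1/(1 + Y) (n(Y) = (Y/Y + 0)/(1 + Y) = (1 + 0)/(1 + Y) = 1/(1 + Y))
(-31064 + C)*(-1390 + n(-16)) = (-31064 - 26888662/15237855)*(-1390 + 1/(1 - 16)) = -473375616382*(-1390 + 1/(-15))/15237855 = -473375616382*(-1390 - 1/15)/15237855 = -473375616382/15237855*(-20851/15) = 9870354977181082/228567825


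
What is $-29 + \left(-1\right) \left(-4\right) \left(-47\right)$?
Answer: $-217$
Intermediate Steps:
$-29 + \left(-1\right) \left(-4\right) \left(-47\right) = -29 + 4 \left(-47\right) = -29 - 188 = -217$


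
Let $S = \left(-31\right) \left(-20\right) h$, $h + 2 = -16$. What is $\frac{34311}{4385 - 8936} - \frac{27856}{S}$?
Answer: $- \frac{10672421}{2116215} \approx -5.0432$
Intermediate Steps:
$h = -18$ ($h = -2 - 16 = -18$)
$S = -11160$ ($S = \left(-31\right) \left(-20\right) \left(-18\right) = 620 \left(-18\right) = -11160$)
$\frac{34311}{4385 - 8936} - \frac{27856}{S} = \frac{34311}{4385 - 8936} - \frac{27856}{-11160} = \frac{34311}{4385 - 8936} - - \frac{3482}{1395} = \frac{34311}{-4551} + \frac{3482}{1395} = 34311 \left(- \frac{1}{4551}\right) + \frac{3482}{1395} = - \frac{11437}{1517} + \frac{3482}{1395} = - \frac{10672421}{2116215}$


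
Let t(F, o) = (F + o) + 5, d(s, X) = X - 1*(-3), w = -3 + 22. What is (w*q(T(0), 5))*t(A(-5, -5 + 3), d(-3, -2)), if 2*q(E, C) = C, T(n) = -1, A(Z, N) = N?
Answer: 190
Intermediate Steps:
q(E, C) = C/2
w = 19
d(s, X) = 3 + X (d(s, X) = X + 3 = 3 + X)
t(F, o) = 5 + F + o
(w*q(T(0), 5))*t(A(-5, -5 + 3), d(-3, -2)) = (19*((½)*5))*(5 + (-5 + 3) + (3 - 2)) = (19*(5/2))*(5 - 2 + 1) = (95/2)*4 = 190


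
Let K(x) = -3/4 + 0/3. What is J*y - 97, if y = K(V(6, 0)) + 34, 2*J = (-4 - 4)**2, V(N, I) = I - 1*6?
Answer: 967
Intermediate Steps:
V(N, I) = -6 + I (V(N, I) = I - 6 = -6 + I)
K(x) = -3/4 (K(x) = -3*1/4 + 0*(1/3) = -3/4 + 0 = -3/4)
J = 32 (J = (-4 - 4)**2/2 = (1/2)*(-8)**2 = (1/2)*64 = 32)
y = 133/4 (y = -3/4 + 34 = 133/4 ≈ 33.250)
J*y - 97 = 32*(133/4) - 97 = 1064 - 97 = 967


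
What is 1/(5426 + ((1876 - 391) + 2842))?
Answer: 1/9753 ≈ 0.00010253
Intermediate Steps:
1/(5426 + ((1876 - 391) + 2842)) = 1/(5426 + (1485 + 2842)) = 1/(5426 + 4327) = 1/9753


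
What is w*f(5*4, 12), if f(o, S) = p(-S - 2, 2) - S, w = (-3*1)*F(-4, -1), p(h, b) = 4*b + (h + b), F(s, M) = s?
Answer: -192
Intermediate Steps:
p(h, b) = h + 5*b (p(h, b) = 4*b + (b + h) = h + 5*b)
w = 12 (w = -3*1*(-4) = -3*(-4) = 12)
f(o, S) = 8 - 2*S (f(o, S) = ((-S - 2) + 5*2) - S = ((-2 - S) + 10) - S = (8 - S) - S = 8 - 2*S)
w*f(5*4, 12) = 12*(8 - 2*12) = 12*(8 - 24) = 12*(-16) = -192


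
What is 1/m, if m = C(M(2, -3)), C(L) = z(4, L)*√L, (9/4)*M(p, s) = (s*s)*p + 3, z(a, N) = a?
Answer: √21/56 ≈ 0.081832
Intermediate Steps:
M(p, s) = 4/3 + 4*p*s²/9 (M(p, s) = 4*((s*s)*p + 3)/9 = 4*(s²*p + 3)/9 = 4*(p*s² + 3)/9 = 4*(3 + p*s²)/9 = 4/3 + 4*p*s²/9)
C(L) = 4*√L
m = 8*√21/3 (m = 4*√(4/3 + (4/9)*2*(-3)²) = 4*√(4/3 + (4/9)*2*9) = 4*√(4/3 + 8) = 4*√(28/3) = 4*(2*√21/3) = 8*√21/3 ≈ 12.220)
1/m = 1/(8*√21/3) = √21/56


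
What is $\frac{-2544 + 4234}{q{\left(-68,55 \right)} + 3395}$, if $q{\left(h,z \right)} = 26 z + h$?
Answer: $\frac{1690}{4757} \approx 0.35527$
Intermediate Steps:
$q{\left(h,z \right)} = h + 26 z$
$\frac{-2544 + 4234}{q{\left(-68,55 \right)} + 3395} = \frac{-2544 + 4234}{\left(-68 + 26 \cdot 55\right) + 3395} = \frac{1690}{\left(-68 + 1430\right) + 3395} = \frac{1690}{1362 + 3395} = \frac{1690}{4757}$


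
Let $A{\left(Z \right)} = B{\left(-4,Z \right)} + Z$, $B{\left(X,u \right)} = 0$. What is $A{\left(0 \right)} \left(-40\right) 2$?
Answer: $0$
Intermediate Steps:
$A{\left(Z \right)} = Z$ ($A{\left(Z \right)} = 0 + Z = Z$)
$A{\left(0 \right)} \left(-40\right) 2 = 0 \left(-40\right) 2 = 0 \cdot 2 = 0$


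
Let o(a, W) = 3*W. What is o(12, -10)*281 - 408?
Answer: -8838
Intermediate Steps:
o(12, -10)*281 - 408 = (3*(-10))*281 - 408 = -30*281 - 408 = -8430 - 408 = -8838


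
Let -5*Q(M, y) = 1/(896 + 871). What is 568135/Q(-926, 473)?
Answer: -5019472725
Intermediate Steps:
Q(M, y) = -1/8835 (Q(M, y) = -1/(5*(896 + 871)) = -⅕/1767 = -⅕*1/1767 = -1/8835)
568135/Q(-926, 473) = 568135/(-1/8835) = 568135*(-8835) = -5019472725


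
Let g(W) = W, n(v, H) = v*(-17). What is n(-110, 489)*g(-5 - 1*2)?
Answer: -13090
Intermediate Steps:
n(v, H) = -17*v
n(-110, 489)*g(-5 - 1*2) = (-17*(-110))*(-5 - 1*2) = 1870*(-5 - 2) = 1870*(-7) = -13090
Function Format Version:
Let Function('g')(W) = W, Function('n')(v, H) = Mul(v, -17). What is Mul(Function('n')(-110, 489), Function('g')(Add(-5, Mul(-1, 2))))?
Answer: -13090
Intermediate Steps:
Function('n')(v, H) = Mul(-17, v)
Mul(Function('n')(-110, 489), Function('g')(Add(-5, Mul(-1, 2)))) = Mul(Mul(-17, -110), Add(-5, Mul(-1, 2))) = Mul(1870, Add(-5, -2)) = Mul(1870, -7) = -13090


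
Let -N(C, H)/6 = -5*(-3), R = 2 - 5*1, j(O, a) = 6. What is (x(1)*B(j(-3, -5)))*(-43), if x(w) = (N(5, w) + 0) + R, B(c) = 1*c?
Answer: 23994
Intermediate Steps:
R = -3 (R = 2 - 5 = -3)
B(c) = c
N(C, H) = -90 (N(C, H) = -(-30)*(-3) = -6*15 = -90)
x(w) = -93 (x(w) = (-90 + 0) - 3 = -90 - 3 = -93)
(x(1)*B(j(-3, -5)))*(-43) = -93*6*(-43) = -558*(-43) = 23994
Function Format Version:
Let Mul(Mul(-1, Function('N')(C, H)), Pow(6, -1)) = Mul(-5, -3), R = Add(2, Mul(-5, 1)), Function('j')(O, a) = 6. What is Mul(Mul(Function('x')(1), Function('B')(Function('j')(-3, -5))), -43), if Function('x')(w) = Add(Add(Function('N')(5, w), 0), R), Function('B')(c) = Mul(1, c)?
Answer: 23994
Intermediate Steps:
R = -3 (R = Add(2, -5) = -3)
Function('B')(c) = c
Function('N')(C, H) = -90 (Function('N')(C, H) = Mul(-6, Mul(-5, -3)) = Mul(-6, 15) = -90)
Function('x')(w) = -93 (Function('x')(w) = Add(Add(-90, 0), -3) = Add(-90, -3) = -93)
Mul(Mul(Function('x')(1), Function('B')(Function('j')(-3, -5))), -43) = Mul(Mul(-93, 6), -43) = Mul(-558, -43) = 23994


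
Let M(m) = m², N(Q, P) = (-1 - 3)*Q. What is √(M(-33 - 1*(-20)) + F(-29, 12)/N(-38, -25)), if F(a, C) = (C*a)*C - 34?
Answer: √204041/38 ≈ 11.887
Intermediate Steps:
F(a, C) = -34 + a*C² (F(a, C) = a*C² - 34 = -34 + a*C²)
N(Q, P) = -4*Q
√(M(-33 - 1*(-20)) + F(-29, 12)/N(-38, -25)) = √((-33 - 1*(-20))² + (-34 - 29*12²)/((-4*(-38)))) = √((-33 + 20)² + (-34 - 29*144)/152) = √((-13)² + (-34 - 4176)*(1/152)) = √(169 - 4210*1/152) = √(169 - 2105/76) = √(10739/76) = √204041/38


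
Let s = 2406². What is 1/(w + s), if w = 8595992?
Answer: 1/14384828 ≈ 6.9518e-8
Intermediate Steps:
s = 5788836
1/(w + s) = 1/(8595992 + 5788836) = 1/14384828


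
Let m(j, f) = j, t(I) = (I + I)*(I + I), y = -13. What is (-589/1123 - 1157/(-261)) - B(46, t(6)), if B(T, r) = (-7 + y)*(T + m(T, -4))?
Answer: 540455102/293103 ≈ 1843.9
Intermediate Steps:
t(I) = 4*I**2 (t(I) = (2*I)*(2*I) = 4*I**2)
B(T, r) = -40*T (B(T, r) = (-7 - 13)*(T + T) = -40*T)
(-589/1123 - 1157/(-261)) - B(46, t(6)) = (-589/1123 - 1157/(-261)) - (-40)*46 = (-589*1/1123 - 1157*(-1/261)) - 1*(-1840) = (-589/1123 + 1157/261) + 1840 = 1145582/293103 + 1840 = 540455102/293103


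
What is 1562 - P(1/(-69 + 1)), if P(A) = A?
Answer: 106217/68 ≈ 1562.0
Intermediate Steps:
1562 - P(1/(-69 + 1)) = 1562 - 1/(-69 + 1) = 1562 - 1/(-68) = 1562 - 1*(-1/68) = 1562 + 1/68 = 106217/68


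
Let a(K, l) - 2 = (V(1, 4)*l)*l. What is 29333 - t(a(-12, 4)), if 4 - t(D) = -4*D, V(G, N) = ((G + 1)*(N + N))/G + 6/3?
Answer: 28169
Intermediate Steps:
V(G, N) = 2 + 2*N*(1 + G)/G (V(G, N) = ((1 + G)*(2*N))/G + 6*(⅓) = (2*N*(1 + G))/G + 2 = 2*N*(1 + G)/G + 2 = 2 + 2*N*(1 + G)/G)
a(K, l) = 2 + 18*l² (a(K, l) = 2 + ((2 + 2*4 + 2*4/1)*l)*l = 2 + ((2 + 8 + 2*4*1)*l)*l = 2 + ((2 + 8 + 8)*l)*l = 2 + (18*l)*l = 2 + 18*l²)
t(D) = 4 + 4*D (t(D) = 4 - (-4)*D = 4 + 4*D)
29333 - t(a(-12, 4)) = 29333 - (4 + 4*(2 + 18*4²)) = 29333 - (4 + 4*(2 + 18*16)) = 29333 - (4 + 4*(2 + 288)) = 29333 - (4 + 4*290) = 29333 - (4 + 1160) = 29333 - 1*1164 = 29333 - 1164 = 28169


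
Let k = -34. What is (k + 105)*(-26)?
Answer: -1846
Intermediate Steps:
(k + 105)*(-26) = (-34 + 105)*(-26) = 71*(-26) = -1846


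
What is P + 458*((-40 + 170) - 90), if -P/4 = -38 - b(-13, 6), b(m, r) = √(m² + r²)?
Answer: 18472 + 4*√205 ≈ 18529.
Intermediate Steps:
P = 152 + 4*√205 (P = -4*(-38 - √((-13)² + 6²)) = -4*(-38 - √(169 + 36)) = -4*(-38 - √205) = 152 + 4*√205 ≈ 209.27)
P + 458*((-40 + 170) - 90) = (152 + 4*√205) + 458*((-40 + 170) - 90) = (152 + 4*√205) + 458*(130 - 90) = (152 + 4*√205) + 458*40 = (152 + 4*√205) + 18320 = 18472 + 4*√205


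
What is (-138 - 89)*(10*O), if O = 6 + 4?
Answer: -22700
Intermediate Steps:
O = 10
(-138 - 89)*(10*O) = (-138 - 89)*(10*10) = -227*100 = -22700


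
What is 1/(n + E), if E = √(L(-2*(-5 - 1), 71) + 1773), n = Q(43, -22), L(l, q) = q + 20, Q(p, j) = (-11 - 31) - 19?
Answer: -61/1857 - 2*√466/1857 ≈ -0.056098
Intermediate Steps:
Q(p, j) = -61 (Q(p, j) = -42 - 19 = -61)
L(l, q) = 20 + q
n = -61
E = 2*√466 (E = √((20 + 71) + 1773) = √(91 + 1773) = √1864 = 2*√466 ≈ 43.174)
1/(n + E) = 1/(-61 + 2*√466)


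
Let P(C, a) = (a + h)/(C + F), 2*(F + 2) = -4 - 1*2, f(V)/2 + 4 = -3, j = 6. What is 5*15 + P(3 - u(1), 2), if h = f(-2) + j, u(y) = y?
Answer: 77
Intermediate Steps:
f(V) = -14 (f(V) = -8 + 2*(-3) = -8 - 6 = -14)
h = -8 (h = -14 + 6 = -8)
F = -5 (F = -2 + (-4 - 1*2)/2 = -2 + (-4 - 2)/2 = -2 + (½)*(-6) = -2 - 3 = -5)
P(C, a) = (-8 + a)/(-5 + C) (P(C, a) = (a - 8)/(C - 5) = (-8 + a)/(-5 + C))
5*15 + P(3 - u(1), 2) = 5*15 + (-8 + 2)/(-5 + (3 - 1*1)) = 75 - 6/(-5 + (3 - 1)) = 75 - 6/(-5 + 2) = 75 - 6/(-3) = 75 - ⅓*(-6) = 75 + 2 = 77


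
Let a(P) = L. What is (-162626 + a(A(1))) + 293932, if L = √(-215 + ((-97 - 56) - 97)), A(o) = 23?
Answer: 131306 + I*√465 ≈ 1.3131e+5 + 21.564*I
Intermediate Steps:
L = I*√465 (L = √(-215 + (-153 - 97)) = √(-215 - 250) = √(-465) = I*√465 ≈ 21.564*I)
a(P) = I*√465
(-162626 + a(A(1))) + 293932 = (-162626 + I*√465) + 293932 = 131306 + I*√465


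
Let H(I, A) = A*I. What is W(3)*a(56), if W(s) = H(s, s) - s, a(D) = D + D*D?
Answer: 19152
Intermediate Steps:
a(D) = D + D²
W(s) = s² - s (W(s) = s*s - s = s² - s)
W(3)*a(56) = (3*(-1 + 3))*(56*(1 + 56)) = (3*2)*(56*57) = 6*3192 = 19152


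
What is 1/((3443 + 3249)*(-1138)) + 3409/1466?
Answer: 12980612199/5582158568 ≈ 2.3254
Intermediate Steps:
1/((3443 + 3249)*(-1138)) + 3409/1466 = -1/1138/6692 + 3409*(1/1466) = (1/6692)*(-1/1138) + 3409/1466 = -1/7615496 + 3409/1466 = 12980612199/5582158568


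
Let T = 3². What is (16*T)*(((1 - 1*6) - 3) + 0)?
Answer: -1152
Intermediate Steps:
T = 9
(16*T)*(((1 - 1*6) - 3) + 0) = (16*9)*(((1 - 1*6) - 3) + 0) = 144*(((1 - 6) - 3) + 0) = 144*((-5 - 3) + 0) = 144*(-8 + 0) = 144*(-8) = -1152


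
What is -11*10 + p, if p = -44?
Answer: -154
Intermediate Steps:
-11*10 + p = -11*10 - 44 = -110 - 44 = -154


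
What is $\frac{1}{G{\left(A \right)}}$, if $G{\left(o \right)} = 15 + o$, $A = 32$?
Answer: $\frac{1}{47} \approx 0.021277$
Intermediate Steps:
$\frac{1}{G{\left(A \right)}} = \frac{1}{15 + 32} = \frac{1}{47}$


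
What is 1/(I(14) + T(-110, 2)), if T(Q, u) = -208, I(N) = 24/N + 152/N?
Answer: -7/1368 ≈ -0.0051170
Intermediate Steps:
I(N) = 176/N
1/(I(14) + T(-110, 2)) = 1/(176/14 - 208) = 1/(176*(1/14) - 208) = 1/(88/7 - 208) = 1/(-1368/7) = -7/1368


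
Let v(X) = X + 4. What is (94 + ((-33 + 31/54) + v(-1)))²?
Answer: 12159169/2916 ≈ 4169.8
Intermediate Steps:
v(X) = 4 + X
(94 + ((-33 + 31/54) + v(-1)))² = (94 + ((-33 + 31/54) + (4 - 1)))² = (94 + ((-33 + 31*(1/54)) + 3))² = (94 + ((-33 + 31/54) + 3))² = (94 + (-1751/54 + 3))² = (94 - 1589/54)² = (3487/54)² = 12159169/2916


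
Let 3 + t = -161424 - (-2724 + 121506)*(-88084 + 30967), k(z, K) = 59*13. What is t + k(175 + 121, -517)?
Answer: 6784310834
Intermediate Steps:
k(z, K) = 767
t = 6784310067 (t = -3 + (-161424 - (-2724 + 121506)*(-88084 + 30967)) = -3 + (-161424 - 118782*(-57117)) = -3 + (-161424 - 1*(-6784471494)) = -3 + (-161424 + 6784471494) = -3 + 6784310070 = 6784310067)
t + k(175 + 121, -517) = 6784310067 + 767 = 6784310834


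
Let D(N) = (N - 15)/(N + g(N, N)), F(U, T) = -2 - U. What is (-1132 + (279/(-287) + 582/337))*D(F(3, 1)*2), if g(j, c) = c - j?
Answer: -547064485/193438 ≈ -2828.1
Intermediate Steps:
D(N) = (-15 + N)/N (D(N) = (N - 15)/(N + (N - N)) = (-15 + N)/(N + 0) = (-15 + N)/N)
(-1132 + (279/(-287) + 582/337))*D(F(3, 1)*2) = (-1132 + (279/(-287) + 582/337))*((-15 + (-2 - 1*3)*2)/(((-2 - 1*3)*2))) = (-1132 + (279*(-1/287) + 582*(1/337)))*((-15 + (-2 - 3)*2)/(((-2 - 3)*2))) = (-1132 + (-279/287 + 582/337))*((-15 - 5*2)/((-5*2))) = (-1132 + 73011/96719)*((-15 - 10)/(-10)) = -(-109412897)*(-25)/967190 = -109412897/96719*5/2 = -547064485/193438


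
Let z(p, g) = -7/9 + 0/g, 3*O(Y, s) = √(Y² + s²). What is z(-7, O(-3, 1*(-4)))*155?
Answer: -1085/9 ≈ -120.56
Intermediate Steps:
O(Y, s) = √(Y² + s²)/3
z(p, g) = -7/9 (z(p, g) = -7*⅑ + 0 = -7/9 + 0 = -7/9)
z(-7, O(-3, 1*(-4)))*155 = -7/9*155 = -1085/9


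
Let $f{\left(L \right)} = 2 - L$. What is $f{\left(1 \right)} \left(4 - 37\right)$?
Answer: $-33$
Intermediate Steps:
$f{\left(1 \right)} \left(4 - 37\right) = \left(2 - 1\right) \left(4 - 37\right) = \left(2 - 1\right) \left(-33\right) = 1 \left(-33\right) = -33$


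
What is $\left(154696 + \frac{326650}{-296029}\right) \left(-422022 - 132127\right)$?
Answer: $- \frac{25376796577990566}{296029} \approx -8.5724 \cdot 10^{10}$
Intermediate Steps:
$\left(154696 + \frac{326650}{-296029}\right) \left(-422022 - 132127\right) = \left(154696 + 326650 \left(- \frac{1}{296029}\right)\right) \left(-554149\right) = \left(154696 - \frac{326650}{296029}\right) \left(-554149\right) = \frac{45794175534}{296029} \left(-554149\right) = - \frac{25376796577990566}{296029}$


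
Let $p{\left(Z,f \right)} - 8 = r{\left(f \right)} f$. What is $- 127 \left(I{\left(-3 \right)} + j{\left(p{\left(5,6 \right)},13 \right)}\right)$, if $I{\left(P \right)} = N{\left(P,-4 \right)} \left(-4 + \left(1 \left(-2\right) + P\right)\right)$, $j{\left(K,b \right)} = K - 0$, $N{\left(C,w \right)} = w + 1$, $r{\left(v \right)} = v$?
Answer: $-9017$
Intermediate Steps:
$N{\left(C,w \right)} = 1 + w$
$p{\left(Z,f \right)} = 8 + f^{2}$ ($p{\left(Z,f \right)} = 8 + f f = 8 + f^{2}$)
$j{\left(K,b \right)} = K$ ($j{\left(K,b \right)} = K + 0 = K$)
$I{\left(P \right)} = 18 - 3 P$ ($I{\left(P \right)} = \left(1 - 4\right) \left(-4 + \left(1 \left(-2\right) + P\right)\right) = - 3 \left(-4 + \left(-2 + P\right)\right) = - 3 \left(-6 + P\right) = 18 - 3 P$)
$- 127 \left(I{\left(-3 \right)} + j{\left(p{\left(5,6 \right)},13 \right)}\right) = - 127 \left(\left(18 - -9\right) + \left(8 + 6^{2}\right)\right) = - 127 \left(\left(18 + 9\right) + \left(8 + 36\right)\right) = - 127 \left(27 + 44\right) = \left(-127\right) 71 = -9017$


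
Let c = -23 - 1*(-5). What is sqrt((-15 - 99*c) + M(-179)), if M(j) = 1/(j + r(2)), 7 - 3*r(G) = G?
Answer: 3*sqrt(13891717)/266 ≈ 42.036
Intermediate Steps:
r(G) = 7/3 - G/3
c = -18 (c = -23 + 5 = -18)
M(j) = 1/(5/3 + j) (M(j) = 1/(j + (7/3 - 1/3*2)) = 1/(j + (7/3 - 2/3)) = 1/(j + 5/3) = 1/(5/3 + j))
sqrt((-15 - 99*c) + M(-179)) = sqrt((-15 - 99*(-18)) + 3/(5 + 3*(-179))) = sqrt((-15 + 1782) + 3/(5 - 537)) = sqrt(1767 + 3/(-532)) = sqrt(1767 + 3*(-1/532)) = sqrt(1767 - 3/532) = sqrt(940041/532) = 3*sqrt(13891717)/266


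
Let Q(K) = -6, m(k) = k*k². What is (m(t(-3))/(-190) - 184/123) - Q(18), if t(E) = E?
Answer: 108581/23370 ≈ 4.6462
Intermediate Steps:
m(k) = k³
(m(t(-3))/(-190) - 184/123) - Q(18) = ((-3)³/(-190) - 184/123) - 1*(-6) = (-27*(-1/190) - 184*1/123) + 6 = (27/190 - 184/123) + 6 = -31639/23370 + 6 = 108581/23370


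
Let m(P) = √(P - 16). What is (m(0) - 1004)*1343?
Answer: -1348372 + 5372*I ≈ -1.3484e+6 + 5372.0*I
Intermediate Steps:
m(P) = √(-16 + P)
(m(0) - 1004)*1343 = (√(-16 + 0) - 1004)*1343 = (√(-16) - 1004)*1343 = (4*I - 1004)*1343 = (-1004 + 4*I)*1343 = -1348372 + 5372*I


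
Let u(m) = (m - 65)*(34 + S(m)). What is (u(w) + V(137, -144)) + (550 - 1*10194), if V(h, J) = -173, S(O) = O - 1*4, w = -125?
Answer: 8233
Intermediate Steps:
S(O) = -4 + O (S(O) = O - 4 = -4 + O)
u(m) = (-65 + m)*(30 + m) (u(m) = (m - 65)*(34 + (-4 + m)) = (-65 + m)*(30 + m))
(u(w) + V(137, -144)) + (550 - 1*10194) = ((-1950 + (-125)² - 35*(-125)) - 173) + (550 - 1*10194) = ((-1950 + 15625 + 4375) - 173) + (550 - 10194) = (18050 - 173) - 9644 = 17877 - 9644 = 8233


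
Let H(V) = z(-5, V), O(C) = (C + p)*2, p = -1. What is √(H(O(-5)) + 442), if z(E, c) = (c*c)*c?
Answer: I*√1286 ≈ 35.861*I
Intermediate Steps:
z(E, c) = c³ (z(E, c) = c²*c = c³)
O(C) = -2 + 2*C (O(C) = (C - 1)*2 = (-1 + C)*2 = -2 + 2*C)
H(V) = V³
√(H(O(-5)) + 442) = √((-2 + 2*(-5))³ + 442) = √((-2 - 10)³ + 442) = √((-12)³ + 442) = √(-1728 + 442) = √(-1286) = I*√1286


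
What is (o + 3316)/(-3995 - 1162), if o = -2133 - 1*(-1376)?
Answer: -853/1719 ≈ -0.49622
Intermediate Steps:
o = -757 (o = -2133 + 1376 = -757)
(o + 3316)/(-3995 - 1162) = (-757 + 3316)/(-3995 - 1162) = 2559/(-5157) = 2559*(-1/5157) = -853/1719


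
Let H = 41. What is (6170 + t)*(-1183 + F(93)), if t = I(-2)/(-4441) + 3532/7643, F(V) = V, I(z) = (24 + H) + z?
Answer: -228290491416170/33942563 ≈ -6.7258e+6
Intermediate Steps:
I(z) = 65 + z (I(z) = (24 + 41) + z = 65 + z)
t = 15204103/33942563 (t = (65 - 2)/(-4441) + 3532/7643 = 63*(-1/4441) + 3532*(1/7643) = -63/4441 + 3532/7643 = 15204103/33942563 ≈ 0.44794)
(6170 + t)*(-1183 + F(93)) = (6170 + 15204103/33942563)*(-1183 + 93) = (209440817813/33942563)*(-1090) = -228290491416170/33942563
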